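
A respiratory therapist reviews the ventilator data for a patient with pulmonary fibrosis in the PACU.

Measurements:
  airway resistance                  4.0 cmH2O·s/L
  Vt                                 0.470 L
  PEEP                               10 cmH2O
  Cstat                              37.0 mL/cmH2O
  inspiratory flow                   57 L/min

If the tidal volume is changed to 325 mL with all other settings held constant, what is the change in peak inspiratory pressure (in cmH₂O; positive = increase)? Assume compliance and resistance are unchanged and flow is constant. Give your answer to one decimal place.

PIP = Vt/C + R·V̇ + PEEP (constant-flow equation of motion).
Only the elastic term changes: ΔPIP = ΔVt / C = (325 − 470) / 37.0 = -3.919 cmH2O.

-3.9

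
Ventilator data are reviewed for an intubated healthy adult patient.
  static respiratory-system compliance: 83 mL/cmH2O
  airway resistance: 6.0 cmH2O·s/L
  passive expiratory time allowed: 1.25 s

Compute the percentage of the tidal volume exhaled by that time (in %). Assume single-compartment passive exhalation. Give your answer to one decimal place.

91.9

τ = R × C = 6.0 × 83 mL/cmH2O = 6.0 × 0.083 L/cmH2O = 0.498 s.
Passive exhalation: V(t)/V₀ = e^(−t/τ) = e^(−1.25/0.498) = 0.08126.
Fraction exhaled = 1 − 0.08126 = 0.9187 → 91.87%.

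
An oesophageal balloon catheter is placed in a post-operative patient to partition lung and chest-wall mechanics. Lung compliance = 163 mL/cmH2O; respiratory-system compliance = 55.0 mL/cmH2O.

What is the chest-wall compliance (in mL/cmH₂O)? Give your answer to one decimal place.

83.0

1/Ccw = 1/Crs − 1/CL.
1/Ccw = 1/55.0 − 1/163 = 0.01205.
Ccw = 82.988 mL/cmH2O.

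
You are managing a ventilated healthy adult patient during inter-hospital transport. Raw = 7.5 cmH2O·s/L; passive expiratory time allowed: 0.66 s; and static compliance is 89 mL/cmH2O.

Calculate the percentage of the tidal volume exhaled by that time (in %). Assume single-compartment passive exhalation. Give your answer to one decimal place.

62.8

τ = R × C = 7.5 × 89 mL/cmH2O = 7.5 × 0.089 L/cmH2O = 0.6675 s.
Passive exhalation: V(t)/V₀ = e^(−t/τ) = e^(−0.66/0.6675) = 0.372.
Fraction exhaled = 1 − 0.372 = 0.628 → 62.8%.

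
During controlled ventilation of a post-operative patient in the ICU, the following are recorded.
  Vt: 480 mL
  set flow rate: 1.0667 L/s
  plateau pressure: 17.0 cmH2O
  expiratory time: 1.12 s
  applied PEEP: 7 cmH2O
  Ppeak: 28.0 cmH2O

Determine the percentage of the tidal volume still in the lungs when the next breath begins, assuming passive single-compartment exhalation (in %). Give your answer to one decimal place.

R = (PIP − Pplat)/V̇ = (28.0 − 17.0) / 1.0667 = 11.0/1.0667 = 10.312 cmH2O·s/L.
C = Vt/(Pplat − PEEP) = 480.0 / (17.0 − 7) = 480.0/10.0 = 48.0 mL/cmH2O.
τ = R × C = 10.312 × 0.048 L/cmH2O = 0.495 s.
Fraction remaining at end-expiration = e^(−Te/τ) = e^(−1.12/0.495) = 0.1041 → 10.41%.

10.4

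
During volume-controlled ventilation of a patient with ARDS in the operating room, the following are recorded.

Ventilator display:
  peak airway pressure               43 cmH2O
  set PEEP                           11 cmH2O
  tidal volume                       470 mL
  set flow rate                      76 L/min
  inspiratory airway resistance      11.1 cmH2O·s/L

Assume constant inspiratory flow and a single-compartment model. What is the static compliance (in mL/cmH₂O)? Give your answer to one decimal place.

Flow: 76 L/min ÷ 60 = 1.2667 L/s.
Equation of motion (constant flow): PIP = Vt/C + R·V̇ + PEEP.
Vt/C = PIP − R·V̇ − PEEP = 43 − 11.1×1.2667 − 11 = 43 − 14.06 − 11 = 17.94 cmH2O.
C = Vt / 17.94 = 470 / 17.94 = 26.198 mL/cmH2O.

26.2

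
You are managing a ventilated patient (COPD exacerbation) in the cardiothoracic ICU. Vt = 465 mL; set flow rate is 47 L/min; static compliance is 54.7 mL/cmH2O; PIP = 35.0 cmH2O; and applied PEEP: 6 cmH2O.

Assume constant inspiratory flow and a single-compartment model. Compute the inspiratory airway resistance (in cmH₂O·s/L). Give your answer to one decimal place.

26.2

Flow: 47 L/min ÷ 60 = 0.7833 L/s.
Equation of motion (constant flow): PIP = Vt/C + R·V̇ + PEEP.
R·V̇ = PIP − Vt/C − PEEP = 35.0 − 465/54.7 − 6 = 35.0 − 8.501 − 6 = 20.499 cmH2O.
R = 20.499 / 0.7833 = 26.17 cmH2O·s/L.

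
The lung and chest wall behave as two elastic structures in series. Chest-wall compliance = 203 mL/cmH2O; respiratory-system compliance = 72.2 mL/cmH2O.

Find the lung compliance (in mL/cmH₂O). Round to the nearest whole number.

112

1/CL = 1/Crs − 1/Ccw.
1/CL = 1/72.2 − 1/203 = 0.008924.
CL = 112.06 mL/cmH2O.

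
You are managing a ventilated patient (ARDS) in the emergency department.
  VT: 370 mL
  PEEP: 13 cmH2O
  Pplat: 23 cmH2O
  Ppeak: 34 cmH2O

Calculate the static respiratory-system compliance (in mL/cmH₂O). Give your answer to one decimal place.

Cstat = Vt / (Pplat − PEEP) = 370 / (23 − 13) = 370 / 10.0 = 37.0 mL/cmH2O.

37.0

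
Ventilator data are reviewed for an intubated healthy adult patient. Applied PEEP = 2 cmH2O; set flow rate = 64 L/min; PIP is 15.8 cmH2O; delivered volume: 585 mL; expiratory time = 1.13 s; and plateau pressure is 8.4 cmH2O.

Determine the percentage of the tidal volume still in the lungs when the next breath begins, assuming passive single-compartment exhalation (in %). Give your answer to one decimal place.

16.8

Flow: 64 L/min ÷ 60 = 1.0667 L/s.
R = (PIP − Pplat)/V̇ = (15.8 − 8.4) / 1.0667 = 7.4/1.0667 = 6.937 cmH2O·s/L.
C = Vt/(Pplat − PEEP) = 585.0 / (8.4 − 2) = 585.0/6.4 = 91.406 mL/cmH2O.
τ = R × C = 6.937 × 0.09141 L/cmH2O = 0.6341 s.
Fraction remaining at end-expiration = e^(−Te/τ) = e^(−1.13/0.6341) = 0.1683 → 16.83%.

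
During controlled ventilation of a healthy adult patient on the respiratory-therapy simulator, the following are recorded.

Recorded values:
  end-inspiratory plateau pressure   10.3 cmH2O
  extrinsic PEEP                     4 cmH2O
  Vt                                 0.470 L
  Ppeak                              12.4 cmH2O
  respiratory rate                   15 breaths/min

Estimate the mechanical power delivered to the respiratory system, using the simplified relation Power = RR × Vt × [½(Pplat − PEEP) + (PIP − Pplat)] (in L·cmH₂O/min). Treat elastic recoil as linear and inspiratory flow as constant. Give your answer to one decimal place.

37.0

Per-breath work = Vt × [½(Pplat−PEEP) + (PIP−Pplat)] = 0.470 × [0.5×6.3 + 2.1] = 0.470 × 5.25 = 2.468 L·cmH2O.
Power = 15 × 2.468 = 37.02 L·cmH2O/min.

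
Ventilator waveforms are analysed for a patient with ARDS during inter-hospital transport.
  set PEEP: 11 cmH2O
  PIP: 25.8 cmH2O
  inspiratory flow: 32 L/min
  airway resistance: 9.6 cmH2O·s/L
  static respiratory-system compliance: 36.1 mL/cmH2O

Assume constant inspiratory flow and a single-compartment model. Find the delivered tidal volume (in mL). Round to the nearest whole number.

Flow: 32 L/min ÷ 60 = 0.5333 L/s.
Equation of motion (constant flow): PIP = Vt/C + R·V̇ + PEEP.
Vt/C = PIP − R·V̇ − PEEP = 25.8 − 5.12 − 11 = 9.68 cmH2O.
Vt = C × 9.68 = 36.1 × 9.68 = 349.45 mL.

349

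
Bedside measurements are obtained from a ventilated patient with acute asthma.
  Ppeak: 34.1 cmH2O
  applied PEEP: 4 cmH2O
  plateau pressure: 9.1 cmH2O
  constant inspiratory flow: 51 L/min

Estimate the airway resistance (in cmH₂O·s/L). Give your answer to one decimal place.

Flow: 51 L/min ÷ 60 = 0.85 L/s.
Raw = (PIP − Pplat) / flow = (34.1 − 9.1) / 0.85 = 25.0 / 0.85 = 29.412 cmH2O·s/L.

29.4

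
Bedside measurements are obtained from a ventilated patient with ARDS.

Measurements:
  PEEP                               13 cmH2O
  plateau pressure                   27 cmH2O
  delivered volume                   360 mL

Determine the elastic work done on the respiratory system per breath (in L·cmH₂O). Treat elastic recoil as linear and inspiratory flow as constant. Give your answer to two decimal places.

Elastic work ≈ ½ × (Pplat − PEEP) × Vt = 0.5 × (27 − 13) × 0.360 L = 0.5 × 14.0 × 0.360 = 2.52 L·cmH2O.

2.52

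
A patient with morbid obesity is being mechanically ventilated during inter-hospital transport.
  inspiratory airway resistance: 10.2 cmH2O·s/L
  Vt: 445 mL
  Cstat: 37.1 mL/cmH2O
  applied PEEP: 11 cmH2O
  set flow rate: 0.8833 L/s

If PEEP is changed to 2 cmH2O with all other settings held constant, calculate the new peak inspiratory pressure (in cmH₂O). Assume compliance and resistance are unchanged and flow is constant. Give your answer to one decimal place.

PIP = Vt/C + R·V̇ + PEEP (constant-flow equation of motion).
Only the baseline term changes: ΔPIP = ΔPEEP = 2 − 11 = -9.0 cmH2O.
Original PIP = 445/37.1 + 10.2×0.8833 + 11 = 32.004 cmH2O; new PIP = 32.004 + (-9.0) = 23.004 cmH2O.

23.0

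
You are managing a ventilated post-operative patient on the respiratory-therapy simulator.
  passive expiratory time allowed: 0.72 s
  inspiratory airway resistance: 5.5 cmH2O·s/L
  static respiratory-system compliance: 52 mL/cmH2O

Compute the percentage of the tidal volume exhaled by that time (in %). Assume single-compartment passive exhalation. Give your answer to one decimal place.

91.9

τ = R × C = 5.5 × 52 mL/cmH2O = 5.5 × 0.052 L/cmH2O = 0.286 s.
Passive exhalation: V(t)/V₀ = e^(−t/τ) = e^(−0.72/0.286) = 0.08066.
Fraction exhaled = 1 − 0.08066 = 0.9193 → 91.93%.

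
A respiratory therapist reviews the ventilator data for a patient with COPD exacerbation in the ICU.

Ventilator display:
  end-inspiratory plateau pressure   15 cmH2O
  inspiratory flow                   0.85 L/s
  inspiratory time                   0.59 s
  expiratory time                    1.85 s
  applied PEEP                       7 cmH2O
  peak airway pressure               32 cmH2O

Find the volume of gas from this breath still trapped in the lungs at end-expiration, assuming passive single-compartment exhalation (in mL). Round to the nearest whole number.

Vt = flow × Ti = 0.85 L/s × 0.59 s × 1000 mL/L = 501.5 mL.
R = (PIP − Pplat)/V̇ = (32 − 15) / 0.85 = 17.0/0.85 = 20.0 cmH2O·s/L.
C = Vt/(Pplat − PEEP) = 501.5 / (15 − 7) = 501.5/8.0 = 62.688 mL/cmH2O.
τ = R × C = 20.0 × 0.06269 L/cmH2O = 1.254 s.
Fraction remaining = e^(−Te/τ) = e^(−1.85/1.254) = 0.2287.
Trapped volume = 501.5 × 0.2287 = 114.69 mL.

115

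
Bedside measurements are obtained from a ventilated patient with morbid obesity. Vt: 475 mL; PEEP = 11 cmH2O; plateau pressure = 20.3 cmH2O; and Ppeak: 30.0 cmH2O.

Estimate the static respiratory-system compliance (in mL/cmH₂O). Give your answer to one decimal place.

51.1

Cstat = Vt / (Pplat − PEEP) = 475 / (20.3 − 11) = 475 / 9.3 = 51.075 mL/cmH2O.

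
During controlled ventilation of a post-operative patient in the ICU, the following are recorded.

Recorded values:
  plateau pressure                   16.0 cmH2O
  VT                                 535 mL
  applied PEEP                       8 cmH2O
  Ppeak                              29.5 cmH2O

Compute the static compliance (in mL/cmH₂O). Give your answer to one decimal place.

Cstat = Vt / (Pplat − PEEP) = 535 / (16.0 − 8) = 535 / 8.0 = 66.875 mL/cmH2O.

66.9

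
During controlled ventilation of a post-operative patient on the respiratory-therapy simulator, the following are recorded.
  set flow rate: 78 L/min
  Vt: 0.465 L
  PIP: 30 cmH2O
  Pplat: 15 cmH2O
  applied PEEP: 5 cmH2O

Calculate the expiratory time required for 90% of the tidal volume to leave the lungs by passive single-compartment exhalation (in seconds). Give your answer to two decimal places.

1.24

Flow: 78 L/min ÷ 60 = 1.3 L/s.
R = (PIP − Pplat)/V̇ = (30 − 15) / 1.3 = 15.0/1.3 = 11.538 cmH2O·s/L.
C = Vt/(Pplat − PEEP) = 465.0 / (15 − 5) = 465.0/10.0 = 46.5 mL/cmH2O.
τ = R × C = 11.538 × 0.0465 L/cmH2O = 0.5365 s.
t = −τ·ln(1 − 0.90) = −0.5365·ln(0.1) = 1.235 s.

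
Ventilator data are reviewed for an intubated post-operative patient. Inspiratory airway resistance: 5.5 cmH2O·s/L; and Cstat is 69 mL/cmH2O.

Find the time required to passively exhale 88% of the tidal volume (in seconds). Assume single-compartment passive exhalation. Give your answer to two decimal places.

τ = R × C = 5.5 × 69 mL/cmH2O = 5.5 × 0.069 L/cmH2O = 0.3795 s.
Exhaled fraction f = 1 − e^(−t/τ) → t = −τ·ln(1 − f) = −0.3795·ln(0.12) = 0.8046 s.

0.80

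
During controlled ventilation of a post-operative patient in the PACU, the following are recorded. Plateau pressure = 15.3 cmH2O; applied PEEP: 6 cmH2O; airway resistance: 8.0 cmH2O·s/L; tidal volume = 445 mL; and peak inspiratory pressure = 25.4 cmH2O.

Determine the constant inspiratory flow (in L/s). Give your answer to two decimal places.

flow = (PIP − Pplat) / Raw = 10.1 / 8.0 = 1.263 L/s.

1.26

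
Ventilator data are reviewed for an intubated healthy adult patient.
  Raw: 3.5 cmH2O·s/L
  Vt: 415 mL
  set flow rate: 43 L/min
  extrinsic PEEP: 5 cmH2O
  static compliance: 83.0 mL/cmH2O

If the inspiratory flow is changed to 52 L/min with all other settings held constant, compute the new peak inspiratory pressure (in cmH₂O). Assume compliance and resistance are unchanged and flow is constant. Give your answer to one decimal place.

13.0

Flow: 43 L/min ÷ 60 = 0.7167 L/s.
New flow: 52 L/min ÷ 60 = 0.8667 L/s.
PIP = Vt/C + R·V̇ + PEEP (constant-flow equation of motion).
Only the resistive term changes: ΔPIP = R × ΔV̇ = 3.5 × (0.8667 − 0.7167) = 3.5 × 0.15 = 0.525 cmH2O.
Original PIP = 415/83.0 + 3.5×0.7167 + 5 = 12.508 cmH2O; new PIP = 12.508 + (0.525) = 13.033 cmH2O.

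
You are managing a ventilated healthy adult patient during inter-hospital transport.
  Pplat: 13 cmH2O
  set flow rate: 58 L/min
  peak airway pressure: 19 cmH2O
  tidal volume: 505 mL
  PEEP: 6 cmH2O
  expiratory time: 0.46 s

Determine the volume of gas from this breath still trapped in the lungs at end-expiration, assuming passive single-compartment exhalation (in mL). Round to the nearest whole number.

Flow: 58 L/min ÷ 60 = 0.9667 L/s.
R = (PIP − Pplat)/V̇ = (19 − 13) / 0.9667 = 6.0/0.9667 = 6.207 cmH2O·s/L.
C = Vt/(Pplat − PEEP) = 505.0 / (13 − 6) = 505.0/7.0 = 72.143 mL/cmH2O.
τ = R × C = 6.207 × 0.07214 L/cmH2O = 0.4478 s.
Fraction remaining = e^(−Te/τ) = e^(−0.46/0.4478) = 0.358.
Trapped volume = 505.0 × 0.358 = 180.79 mL.

181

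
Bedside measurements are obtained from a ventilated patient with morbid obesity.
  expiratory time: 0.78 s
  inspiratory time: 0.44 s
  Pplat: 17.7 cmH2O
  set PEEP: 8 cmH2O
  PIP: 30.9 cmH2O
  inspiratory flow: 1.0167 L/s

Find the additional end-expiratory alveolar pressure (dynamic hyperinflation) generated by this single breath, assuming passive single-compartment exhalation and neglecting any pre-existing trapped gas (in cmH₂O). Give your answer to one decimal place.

Vt = flow × Ti = 1.0167 L/s × 0.44 s × 1000 mL/L = 447.35 mL.
R = (PIP − Pplat)/V̇ = (30.9 − 17.7) / 1.0167 = 13.2/1.0167 = 12.983 cmH2O·s/L.
C = Vt/(Pplat − PEEP) = 447.35 / (17.7 − 8) = 447.35/9.7 = 46.119 mL/cmH2O.
τ = R × C = 12.983 × 0.04612 L/cmH2O = 0.5988 s.
Fraction remaining = e^(−Te/τ) = e^(−0.78/0.5988) = 0.2718; trapped volume = 447.35 × 0.2718 = 121.59 mL.
Additional alveolar pressure from trapping ≈ V_trapped / C = 121.59 / 46.119 = 2.636 cmH2O.

2.6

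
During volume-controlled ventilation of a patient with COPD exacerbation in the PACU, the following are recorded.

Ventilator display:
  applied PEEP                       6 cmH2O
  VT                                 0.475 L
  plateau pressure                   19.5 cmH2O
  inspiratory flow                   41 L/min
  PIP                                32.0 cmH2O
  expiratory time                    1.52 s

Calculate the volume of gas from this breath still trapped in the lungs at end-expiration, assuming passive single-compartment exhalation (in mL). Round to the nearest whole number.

45

Flow: 41 L/min ÷ 60 = 0.6833 L/s.
R = (PIP − Pplat)/V̇ = (32.0 − 19.5) / 0.6833 = 12.5/0.6833 = 18.294 cmH2O·s/L.
C = Vt/(Pplat − PEEP) = 475.0 / (19.5 − 6) = 475.0/13.5 = 35.185 mL/cmH2O.
τ = R × C = 18.294 × 0.03519 L/cmH2O = 0.6438 s.
Fraction remaining = e^(−Te/τ) = e^(−1.52/0.6438) = 0.09433.
Trapped volume = 475.0 × 0.09433 = 44.807 mL.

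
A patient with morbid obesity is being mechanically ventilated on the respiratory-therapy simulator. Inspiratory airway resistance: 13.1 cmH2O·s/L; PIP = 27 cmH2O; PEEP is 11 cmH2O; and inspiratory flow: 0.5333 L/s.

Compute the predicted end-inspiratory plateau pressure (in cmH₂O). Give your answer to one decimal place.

Pplat = PIP − Raw × flow = 27 − 13.1 × 0.5333 = 27 − 6.986 = 20.014 cmH2O.

20.0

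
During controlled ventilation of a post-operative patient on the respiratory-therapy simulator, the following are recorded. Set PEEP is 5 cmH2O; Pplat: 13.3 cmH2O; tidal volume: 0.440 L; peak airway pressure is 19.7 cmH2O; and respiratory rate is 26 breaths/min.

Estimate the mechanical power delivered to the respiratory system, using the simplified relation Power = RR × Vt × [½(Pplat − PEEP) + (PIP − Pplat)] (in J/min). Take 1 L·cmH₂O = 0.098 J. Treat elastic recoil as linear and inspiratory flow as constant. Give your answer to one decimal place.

11.8

Per-breath work = Vt × [½(Pplat−PEEP) + (PIP−Pplat)] = 0.440 × [0.5×8.3 + 6.4] = 0.440 × 10.55 = 4.642 L·cmH2O.
Power = 26 × 4.642 = 120.69 L·cmH2O/min.
× 0.098 J/(L·cmH2O) → 11.828 J/min.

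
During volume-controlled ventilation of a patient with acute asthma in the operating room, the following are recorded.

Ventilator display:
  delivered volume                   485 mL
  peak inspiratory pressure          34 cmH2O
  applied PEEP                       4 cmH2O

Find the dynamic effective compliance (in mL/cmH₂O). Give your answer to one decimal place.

16.2

Dynamic compliance = Vt / (PIP − PEEP) = 485 / (34 − 4) = 485 / 30.0 = 16.167 mL/cmH2O.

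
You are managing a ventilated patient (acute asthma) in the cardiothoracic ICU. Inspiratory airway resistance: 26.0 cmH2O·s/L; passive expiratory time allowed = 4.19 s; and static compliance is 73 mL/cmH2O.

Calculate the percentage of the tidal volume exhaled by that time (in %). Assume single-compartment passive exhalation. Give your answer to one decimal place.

89.0

τ = R × C = 26.0 × 73 mL/cmH2O = 26.0 × 0.073 L/cmH2O = 1.898 s.
Passive exhalation: V(t)/V₀ = e^(−t/τ) = e^(−4.19/1.898) = 0.11.
Fraction exhaled = 1 − 0.11 = 0.89 → 89.0%.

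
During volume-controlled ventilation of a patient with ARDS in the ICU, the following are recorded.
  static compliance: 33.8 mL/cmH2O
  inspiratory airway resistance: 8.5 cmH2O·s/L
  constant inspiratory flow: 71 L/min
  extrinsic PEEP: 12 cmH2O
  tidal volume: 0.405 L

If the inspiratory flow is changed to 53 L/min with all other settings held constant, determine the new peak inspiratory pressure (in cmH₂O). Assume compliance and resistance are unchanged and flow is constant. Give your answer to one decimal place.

Flow: 71 L/min ÷ 60 = 1.1833 L/s.
New flow: 53 L/min ÷ 60 = 0.8833 L/s.
PIP = Vt/C + R·V̇ + PEEP (constant-flow equation of motion).
Only the resistive term changes: ΔPIP = R × ΔV̇ = 8.5 × (0.8833 − 1.1833) = 8.5 × -0.3 = -2.55 cmH2O.
Original PIP = 405/33.8 + 8.5×1.1833 + 12 = 34.04 cmH2O; new PIP = 34.04 + (-2.55) = 31.49 cmH2O.

31.5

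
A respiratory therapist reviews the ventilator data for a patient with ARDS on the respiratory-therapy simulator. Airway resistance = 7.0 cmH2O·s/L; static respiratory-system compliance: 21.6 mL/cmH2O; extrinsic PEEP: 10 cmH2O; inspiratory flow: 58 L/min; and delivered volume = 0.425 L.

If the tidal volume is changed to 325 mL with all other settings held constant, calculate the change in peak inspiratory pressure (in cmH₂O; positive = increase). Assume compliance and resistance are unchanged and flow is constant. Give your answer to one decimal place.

PIP = Vt/C + R·V̇ + PEEP (constant-flow equation of motion).
Only the elastic term changes: ΔPIP = ΔVt / C = (325 − 425) / 21.6 = -4.63 cmH2O.

-4.6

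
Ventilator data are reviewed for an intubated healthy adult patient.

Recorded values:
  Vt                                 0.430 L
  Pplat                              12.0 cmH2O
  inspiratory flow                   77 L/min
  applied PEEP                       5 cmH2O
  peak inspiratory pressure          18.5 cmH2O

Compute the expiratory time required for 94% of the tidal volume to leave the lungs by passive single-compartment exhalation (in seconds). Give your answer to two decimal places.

Flow: 77 L/min ÷ 60 = 1.2833 L/s.
R = (PIP − Pplat)/V̇ = (18.5 − 12.0) / 1.2833 = 6.5/1.2833 = 5.065 cmH2O·s/L.
C = Vt/(Pplat − PEEP) = 430.0 / (12.0 − 5) = 430.0/7.0 = 61.429 mL/cmH2O.
τ = R × C = 5.065 × 0.06143 L/cmH2O = 0.3111 s.
t = −τ·ln(1 − 0.94) = −0.3111·ln(0.06) = 0.8753 s.

0.88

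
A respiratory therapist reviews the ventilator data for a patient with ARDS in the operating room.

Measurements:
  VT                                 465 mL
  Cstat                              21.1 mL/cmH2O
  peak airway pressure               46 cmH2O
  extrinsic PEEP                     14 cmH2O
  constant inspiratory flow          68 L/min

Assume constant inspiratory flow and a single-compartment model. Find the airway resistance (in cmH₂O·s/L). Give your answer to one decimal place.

8.8

Flow: 68 L/min ÷ 60 = 1.1333 L/s.
Equation of motion (constant flow): PIP = Vt/C + R·V̇ + PEEP.
R·V̇ = PIP − Vt/C − PEEP = 46 − 465/21.1 − 14 = 46 − 22.038 − 14 = 9.962 cmH2O.
R = 9.962 / 1.1333 = 8.79 cmH2O·s/L.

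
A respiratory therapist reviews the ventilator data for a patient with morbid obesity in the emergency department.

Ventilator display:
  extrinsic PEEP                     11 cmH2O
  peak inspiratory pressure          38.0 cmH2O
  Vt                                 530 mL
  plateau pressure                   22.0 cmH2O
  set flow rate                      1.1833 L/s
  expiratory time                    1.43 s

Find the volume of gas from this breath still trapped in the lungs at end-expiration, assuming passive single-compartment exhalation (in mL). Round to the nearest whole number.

R = (PIP − Pplat)/V̇ = (38.0 − 22.0) / 1.1833 = 16.0/1.1833 = 13.522 cmH2O·s/L.
C = Vt/(Pplat − PEEP) = 530.0 / (22.0 − 11) = 530.0/11.0 = 48.182 mL/cmH2O.
τ = R × C = 13.522 × 0.04818 L/cmH2O = 0.6515 s.
Fraction remaining = e^(−Te/τ) = e^(−1.43/0.6515) = 0.1114.
Trapped volume = 530.0 × 0.1114 = 59.042 mL.

59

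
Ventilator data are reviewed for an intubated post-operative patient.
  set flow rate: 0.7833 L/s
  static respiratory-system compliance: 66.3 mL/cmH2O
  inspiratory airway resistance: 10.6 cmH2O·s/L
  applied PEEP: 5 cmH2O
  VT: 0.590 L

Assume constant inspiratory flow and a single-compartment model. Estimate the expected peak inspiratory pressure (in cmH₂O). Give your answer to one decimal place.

Equation of motion (constant flow): PIP = Vt/C + R·V̇ + PEEP.
PIP = 590/66.3 + 10.6×0.7833 + 5 = 8.899 + 8.303 + 5 = 22.202 cmH2O.

22.2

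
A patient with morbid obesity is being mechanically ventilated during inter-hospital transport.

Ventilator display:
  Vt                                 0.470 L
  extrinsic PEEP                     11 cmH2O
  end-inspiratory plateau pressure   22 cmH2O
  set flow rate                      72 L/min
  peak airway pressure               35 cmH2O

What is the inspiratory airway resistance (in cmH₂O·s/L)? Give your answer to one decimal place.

Flow: 72 L/min ÷ 60 = 1.2 L/s.
Raw = (PIP − Pplat) / flow = (35 − 22) / 1.2 = 13.0 / 1.2 = 10.833 cmH2O·s/L.

10.8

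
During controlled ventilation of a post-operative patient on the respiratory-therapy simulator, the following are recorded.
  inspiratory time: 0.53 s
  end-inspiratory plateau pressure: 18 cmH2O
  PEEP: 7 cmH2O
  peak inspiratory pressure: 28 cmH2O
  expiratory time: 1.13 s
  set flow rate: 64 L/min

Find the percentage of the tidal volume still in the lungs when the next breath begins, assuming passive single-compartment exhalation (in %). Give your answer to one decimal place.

Flow: 64 L/min ÷ 60 = 1.0667 L/s.
Vt = flow × Ti = 1.0667 L/s × 0.53 s × 1000 mL/L = 565.35 mL.
R = (PIP − Pplat)/V̇ = (28 − 18) / 1.0667 = 10.0/1.0667 = 9.375 cmH2O·s/L.
C = Vt/(Pplat − PEEP) = 565.35 / (18 − 7) = 565.35/11.0 = 51.395 mL/cmH2O.
τ = R × C = 9.375 × 0.0514 L/cmH2O = 0.4819 s.
Fraction remaining at end-expiration = e^(−Te/τ) = e^(−1.13/0.4819) = 0.09586 → 9.586%.

9.6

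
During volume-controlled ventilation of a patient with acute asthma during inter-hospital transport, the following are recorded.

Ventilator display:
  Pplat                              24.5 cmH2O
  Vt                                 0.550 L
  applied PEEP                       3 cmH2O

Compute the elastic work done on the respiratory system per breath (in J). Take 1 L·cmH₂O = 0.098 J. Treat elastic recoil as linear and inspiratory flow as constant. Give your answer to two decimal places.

Elastic work ≈ ½ × (Pplat − PEEP) × Vt = 0.5 × (24.5 − 3) × 0.550 L = 0.5 × 21.5 × 0.550 = 5.913 L·cmH2O.
× 0.098 J/(L·cmH2O) → 0.5795 J.

0.58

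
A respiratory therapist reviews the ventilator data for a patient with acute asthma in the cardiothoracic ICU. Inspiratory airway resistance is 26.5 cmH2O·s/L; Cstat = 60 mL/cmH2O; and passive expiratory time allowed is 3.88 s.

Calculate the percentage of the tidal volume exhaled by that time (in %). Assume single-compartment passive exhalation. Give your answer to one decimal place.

τ = R × C = 26.5 × 60 mL/cmH2O = 26.5 × 0.060 L/cmH2O = 1.59 s.
Passive exhalation: V(t)/V₀ = e^(−t/τ) = e^(−3.88/1.59) = 0.08714.
Fraction exhaled = 1 − 0.08714 = 0.9129 → 91.29%.

91.3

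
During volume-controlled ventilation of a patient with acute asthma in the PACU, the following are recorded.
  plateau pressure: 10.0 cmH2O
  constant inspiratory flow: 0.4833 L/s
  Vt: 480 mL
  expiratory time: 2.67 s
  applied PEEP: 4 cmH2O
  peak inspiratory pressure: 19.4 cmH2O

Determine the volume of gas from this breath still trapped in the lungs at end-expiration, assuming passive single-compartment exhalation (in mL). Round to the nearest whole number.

R = (PIP − Pplat)/V̇ = (19.4 − 10.0) / 0.4833 = 9.4/0.4833 = 19.45 cmH2O·s/L.
C = Vt/(Pplat − PEEP) = 480.0 / (10.0 − 4) = 480.0/6.0 = 80.0 mL/cmH2O.
τ = R × C = 19.45 × 0.08 L/cmH2O = 1.556 s.
Fraction remaining = e^(−Te/τ) = e^(−2.67/1.556) = 0.1798.
Trapped volume = 480.0 × 0.1798 = 86.304 mL.

86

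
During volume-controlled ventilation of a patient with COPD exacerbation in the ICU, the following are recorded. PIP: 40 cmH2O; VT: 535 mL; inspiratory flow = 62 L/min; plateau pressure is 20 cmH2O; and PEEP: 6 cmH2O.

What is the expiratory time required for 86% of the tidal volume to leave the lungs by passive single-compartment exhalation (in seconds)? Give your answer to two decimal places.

Flow: 62 L/min ÷ 60 = 1.0333 L/s.
R = (PIP − Pplat)/V̇ = (40 − 20) / 1.0333 = 20.0/1.0333 = 19.355 cmH2O·s/L.
C = Vt/(Pplat − PEEP) = 535.0 / (20 − 6) = 535.0/14.0 = 38.214 mL/cmH2O.
τ = R × C = 19.355 × 0.03821 L/cmH2O = 0.7396 s.
t = −τ·ln(1 − 0.86) = −0.7396·ln(0.14) = 1.454 s.

1.45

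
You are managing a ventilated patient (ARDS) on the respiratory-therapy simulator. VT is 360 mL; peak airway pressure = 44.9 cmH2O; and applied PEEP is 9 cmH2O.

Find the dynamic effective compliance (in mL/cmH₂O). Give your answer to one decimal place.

Dynamic compliance = Vt / (PIP − PEEP) = 360 / (44.9 − 9) = 360 / 35.9 = 10.028 mL/cmH2O.

10.0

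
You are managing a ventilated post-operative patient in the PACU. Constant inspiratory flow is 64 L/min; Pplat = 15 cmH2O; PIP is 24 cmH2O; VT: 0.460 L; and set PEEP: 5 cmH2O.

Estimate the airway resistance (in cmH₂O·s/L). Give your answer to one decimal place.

Flow: 64 L/min ÷ 60 = 1.0667 L/s.
Raw = (PIP − Pplat) / flow = (24 − 15) / 1.0667 = 9.0 / 1.0667 = 8.437 cmH2O·s/L.

8.4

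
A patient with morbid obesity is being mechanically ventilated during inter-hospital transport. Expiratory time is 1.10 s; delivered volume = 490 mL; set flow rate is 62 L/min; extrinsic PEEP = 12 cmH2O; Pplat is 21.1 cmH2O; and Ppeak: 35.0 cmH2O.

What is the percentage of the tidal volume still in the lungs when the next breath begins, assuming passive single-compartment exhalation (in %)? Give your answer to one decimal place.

Flow: 62 L/min ÷ 60 = 1.0333 L/s.
R = (PIP − Pplat)/V̇ = (35.0 − 21.1) / 1.0333 = 13.9/1.0333 = 13.452 cmH2O·s/L.
C = Vt/(Pplat − PEEP) = 490.0 / (21.1 − 12) = 490.0/9.1 = 53.846 mL/cmH2O.
τ = R × C = 13.452 × 0.05385 L/cmH2O = 0.7244 s.
Fraction remaining at end-expiration = e^(−Te/τ) = e^(−1.10/0.7244) = 0.219 → 21.9%.

21.9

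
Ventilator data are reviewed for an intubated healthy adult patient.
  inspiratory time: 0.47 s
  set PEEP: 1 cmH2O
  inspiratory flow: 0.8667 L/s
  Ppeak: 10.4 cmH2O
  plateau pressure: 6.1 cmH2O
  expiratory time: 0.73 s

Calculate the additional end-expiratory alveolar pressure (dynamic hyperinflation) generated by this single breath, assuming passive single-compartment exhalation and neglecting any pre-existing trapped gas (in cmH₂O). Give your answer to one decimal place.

Vt = flow × Ti = 0.8667 L/s × 0.47 s × 1000 mL/L = 407.35 mL.
R = (PIP − Pplat)/V̇ = (10.4 − 6.1) / 0.8667 = 4.3/0.8667 = 4.961 cmH2O·s/L.
C = Vt/(Pplat − PEEP) = 407.35 / (6.1 − 1) = 407.35/5.1 = 79.873 mL/cmH2O.
τ = R × C = 4.961 × 0.07987 L/cmH2O = 0.3962 s.
Fraction remaining = e^(−Te/τ) = e^(−0.73/0.3962) = 0.1584; trapped volume = 407.35 × 0.1584 = 64.524 mL.
Additional alveolar pressure from trapping ≈ V_trapped / C = 64.524 / 79.873 = 0.8078 cmH2O.

0.8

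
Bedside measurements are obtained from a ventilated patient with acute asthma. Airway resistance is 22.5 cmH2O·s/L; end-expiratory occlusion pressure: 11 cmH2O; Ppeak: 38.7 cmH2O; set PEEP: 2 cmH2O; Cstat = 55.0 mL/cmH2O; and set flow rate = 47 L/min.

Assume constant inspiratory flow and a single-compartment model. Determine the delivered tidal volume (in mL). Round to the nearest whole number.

Flow: 47 L/min ÷ 60 = 0.7833 L/s.
Total PEEP = 11 cmH2O (set 2 + intrinsic 9); this is the baseline alveolar pressure.
Equation of motion (constant flow): PIP = Vt/C + R·V̇ + PEEP.
Vt/C = PIP − R·V̇ − PEEP = 38.7 − 17.624 − 11 = 10.076 cmH2O.
Vt = C × 10.076 = 55.0 × 10.076 = 554.18 mL.

554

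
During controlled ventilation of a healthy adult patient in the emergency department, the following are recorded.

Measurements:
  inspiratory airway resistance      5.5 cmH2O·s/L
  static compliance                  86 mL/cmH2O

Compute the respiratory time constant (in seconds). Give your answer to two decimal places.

0.47

τ = R × C = 5.5 × 86 mL/cmH2O = 5.5 × 0.086 L/cmH2O = 0.473 s.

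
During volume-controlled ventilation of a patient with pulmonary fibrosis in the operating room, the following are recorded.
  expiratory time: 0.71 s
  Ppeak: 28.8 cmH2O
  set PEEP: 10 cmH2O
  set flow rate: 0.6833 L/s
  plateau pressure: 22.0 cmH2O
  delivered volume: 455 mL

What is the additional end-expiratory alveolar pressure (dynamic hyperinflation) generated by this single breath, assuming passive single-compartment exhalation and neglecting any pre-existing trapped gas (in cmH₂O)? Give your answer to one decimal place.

1.8

R = (PIP − Pplat)/V̇ = (28.8 − 22.0) / 0.6833 = 6.8/0.6833 = 9.952 cmH2O·s/L.
C = Vt/(Pplat − PEEP) = 455.0 / (22.0 − 10) = 455.0/12.0 = 37.917 mL/cmH2O.
τ = R × C = 9.952 × 0.03792 L/cmH2O = 0.3774 s.
Fraction remaining = e^(−Te/τ) = e^(−0.71/0.3774) = 0.1524; trapped volume = 455.0 × 0.1524 = 69.342 mL.
Additional alveolar pressure from trapping ≈ V_trapped / C = 69.342 / 37.917 = 1.829 cmH2O.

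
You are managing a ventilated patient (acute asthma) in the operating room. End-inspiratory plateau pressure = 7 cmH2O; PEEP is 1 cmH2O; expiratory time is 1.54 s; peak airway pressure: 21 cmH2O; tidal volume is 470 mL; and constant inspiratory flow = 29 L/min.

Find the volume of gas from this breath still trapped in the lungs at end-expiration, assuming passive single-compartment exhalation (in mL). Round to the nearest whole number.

Flow: 29 L/min ÷ 60 = 0.4833 L/s.
R = (PIP − Pplat)/V̇ = (21 − 7) / 0.4833 = 14.0/0.4833 = 28.968 cmH2O·s/L.
C = Vt/(Pplat − PEEP) = 470.0 / (7 − 1) = 470.0/6.0 = 78.333 mL/cmH2O.
τ = R × C = 28.968 × 0.07833 L/cmH2O = 2.269 s.
Fraction remaining = e^(−Te/τ) = e^(−1.54/2.269) = 0.5073.
Trapped volume = 470.0 × 0.5073 = 238.43 mL.

238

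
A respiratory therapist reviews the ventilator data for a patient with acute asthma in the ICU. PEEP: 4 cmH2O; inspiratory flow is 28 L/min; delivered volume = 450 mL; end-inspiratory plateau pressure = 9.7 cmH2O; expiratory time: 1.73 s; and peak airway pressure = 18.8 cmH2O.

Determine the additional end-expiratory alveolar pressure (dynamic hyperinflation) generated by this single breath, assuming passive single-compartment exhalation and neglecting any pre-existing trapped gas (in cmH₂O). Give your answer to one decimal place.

Flow: 28 L/min ÷ 60 = 0.4667 L/s.
R = (PIP − Pplat)/V̇ = (18.8 − 9.7) / 0.4667 = 9.1/0.4667 = 19.499 cmH2O·s/L.
C = Vt/(Pplat − PEEP) = 450.0 / (9.7 − 4) = 450.0/5.7 = 78.947 mL/cmH2O.
τ = R × C = 19.499 × 0.07895 L/cmH2O = 1.539 s.
Fraction remaining = e^(−Te/τ) = e^(−1.73/1.539) = 0.3249; trapped volume = 450.0 × 0.3249 = 146.21 mL.
Additional alveolar pressure from trapping ≈ V_trapped / C = 146.21 / 78.947 = 1.852 cmH2O.

1.9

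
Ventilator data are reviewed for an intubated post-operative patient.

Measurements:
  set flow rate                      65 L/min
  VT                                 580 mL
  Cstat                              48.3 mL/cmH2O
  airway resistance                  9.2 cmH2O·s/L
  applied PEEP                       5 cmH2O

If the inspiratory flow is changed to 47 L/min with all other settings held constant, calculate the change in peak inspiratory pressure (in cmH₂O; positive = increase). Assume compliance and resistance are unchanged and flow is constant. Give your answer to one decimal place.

Flow: 65 L/min ÷ 60 = 1.0833 L/s.
New flow: 47 L/min ÷ 60 = 0.7833 L/s.
PIP = Vt/C + R·V̇ + PEEP (constant-flow equation of motion).
Only the resistive term changes: ΔPIP = R × ΔV̇ = 9.2 × (0.7833 − 1.0833) = 9.2 × -0.3 = -2.76 cmH2O.

-2.8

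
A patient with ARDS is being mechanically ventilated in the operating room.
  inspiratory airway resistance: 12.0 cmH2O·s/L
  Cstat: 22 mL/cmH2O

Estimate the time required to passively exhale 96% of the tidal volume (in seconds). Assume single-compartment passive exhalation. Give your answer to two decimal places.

0.85

τ = R × C = 12.0 × 22 mL/cmH2O = 12.0 × 0.022 L/cmH2O = 0.264 s.
Exhaled fraction f = 1 − e^(−t/τ) → t = −τ·ln(1 − f) = −0.264·ln(0.04) = 0.8498 s.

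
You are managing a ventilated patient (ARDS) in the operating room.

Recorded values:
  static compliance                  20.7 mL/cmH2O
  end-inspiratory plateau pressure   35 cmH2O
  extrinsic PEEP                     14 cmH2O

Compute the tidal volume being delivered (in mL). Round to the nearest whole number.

Vt = Cstat × (Pplat − PEEP) = 20.7 × (35 − 14) = 20.7 × 21.0 = 434.7 mL.

435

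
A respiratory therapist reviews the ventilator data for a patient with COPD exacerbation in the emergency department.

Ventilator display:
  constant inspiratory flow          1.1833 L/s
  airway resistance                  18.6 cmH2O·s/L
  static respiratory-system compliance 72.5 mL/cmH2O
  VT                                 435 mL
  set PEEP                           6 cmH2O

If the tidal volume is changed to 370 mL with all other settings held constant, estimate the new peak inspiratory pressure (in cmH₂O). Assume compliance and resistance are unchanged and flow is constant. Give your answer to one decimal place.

PIP = Vt/C + R·V̇ + PEEP (constant-flow equation of motion).
Only the elastic term changes: ΔPIP = ΔVt / C = (370 − 435) / 72.5 = -0.8966 cmH2O.
Original PIP = 435/72.5 + 18.6×1.1833 + 6 = 34.009 cmH2O; new PIP = 34.009 + (-0.8966) = 33.112 cmH2O.

33.1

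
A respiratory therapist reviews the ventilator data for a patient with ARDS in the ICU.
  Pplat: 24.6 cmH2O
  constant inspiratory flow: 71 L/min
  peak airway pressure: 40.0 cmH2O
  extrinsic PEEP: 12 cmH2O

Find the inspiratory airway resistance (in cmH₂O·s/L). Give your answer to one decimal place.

13.0

Flow: 71 L/min ÷ 60 = 1.1833 L/s.
Raw = (PIP − Pplat) / flow = (40.0 − 24.6) / 1.1833 = 15.4 / 1.1833 = 13.014 cmH2O·s/L.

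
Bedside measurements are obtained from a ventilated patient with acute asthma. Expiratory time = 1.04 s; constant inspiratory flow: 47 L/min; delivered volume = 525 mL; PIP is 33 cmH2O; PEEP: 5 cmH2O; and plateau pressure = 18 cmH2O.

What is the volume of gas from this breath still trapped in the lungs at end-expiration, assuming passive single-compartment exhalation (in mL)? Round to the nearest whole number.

Flow: 47 L/min ÷ 60 = 0.7833 L/s.
R = (PIP − Pplat)/V̇ = (33 − 18) / 0.7833 = 15.0/0.7833 = 19.15 cmH2O·s/L.
C = Vt/(Pplat − PEEP) = 525.0 / (18 − 5) = 525.0/13.0 = 40.385 mL/cmH2O.
τ = R × C = 19.15 × 0.04039 L/cmH2O = 0.7735 s.
Fraction remaining = e^(−Te/τ) = e^(−1.04/0.7735) = 0.2607.
Trapped volume = 525.0 × 0.2607 = 136.87 mL.

137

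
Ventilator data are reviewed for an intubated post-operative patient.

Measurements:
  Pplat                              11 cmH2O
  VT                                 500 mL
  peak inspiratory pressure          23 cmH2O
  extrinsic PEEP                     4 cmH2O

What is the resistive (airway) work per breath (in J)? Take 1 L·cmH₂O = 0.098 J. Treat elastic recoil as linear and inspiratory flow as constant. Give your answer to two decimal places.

With constant inspiratory flow the resistive pressure is constant at PIP − Pplat = 23 − 11 = 12.0 cmH2O, so resistive work = 12.0 × 0.500 = 6.0 L·cmH2O.
× 0.098 J/(L·cmH2O) → 0.588 J.

0.59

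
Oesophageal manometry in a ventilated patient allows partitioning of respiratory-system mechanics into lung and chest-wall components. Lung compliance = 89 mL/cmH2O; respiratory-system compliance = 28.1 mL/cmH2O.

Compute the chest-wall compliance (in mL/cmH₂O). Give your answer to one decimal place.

1/Ccw = 1/Crs − 1/CL.
1/Ccw = 1/28.1 − 1/89 = 0.02435.
Ccw = 41.068 mL/cmH2O.

41.1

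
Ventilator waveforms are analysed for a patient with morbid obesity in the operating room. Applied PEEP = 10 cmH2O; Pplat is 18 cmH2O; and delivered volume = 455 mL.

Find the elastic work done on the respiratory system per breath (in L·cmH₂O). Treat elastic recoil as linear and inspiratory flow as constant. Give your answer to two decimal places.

1.82

Elastic work ≈ ½ × (Pplat − PEEP) × Vt = 0.5 × (18 − 10) × 0.455 L = 0.5 × 8.0 × 0.455 = 1.82 L·cmH2O.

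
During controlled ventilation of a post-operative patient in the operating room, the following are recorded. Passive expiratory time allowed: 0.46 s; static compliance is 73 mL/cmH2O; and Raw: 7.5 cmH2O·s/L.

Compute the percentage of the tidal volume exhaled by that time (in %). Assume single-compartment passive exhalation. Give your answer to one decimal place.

τ = R × C = 7.5 × 73 mL/cmH2O = 7.5 × 0.073 L/cmH2O = 0.5475 s.
Passive exhalation: V(t)/V₀ = e^(−t/τ) = e^(−0.46/0.5475) = 0.4316.
Fraction exhaled = 1 − 0.4316 = 0.5684 → 56.84%.

56.8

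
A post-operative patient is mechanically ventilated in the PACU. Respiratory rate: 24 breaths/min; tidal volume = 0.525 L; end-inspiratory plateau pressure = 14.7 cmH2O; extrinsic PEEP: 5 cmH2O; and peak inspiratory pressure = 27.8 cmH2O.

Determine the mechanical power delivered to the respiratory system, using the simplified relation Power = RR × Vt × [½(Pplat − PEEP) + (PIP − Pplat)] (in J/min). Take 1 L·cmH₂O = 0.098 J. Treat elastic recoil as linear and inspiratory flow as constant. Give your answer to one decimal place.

Per-breath work = Vt × [½(Pplat−PEEP) + (PIP−Pplat)] = 0.525 × [0.5×9.7 + 13.1] = 0.525 × 17.95 = 9.424 L·cmH2O.
Power = 24 × 9.424 = 226.18 L·cmH2O/min.
× 0.098 J/(L·cmH2O) → 22.166 J/min.

22.2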